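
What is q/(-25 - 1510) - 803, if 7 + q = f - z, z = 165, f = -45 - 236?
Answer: -1232152/1535 ≈ -802.71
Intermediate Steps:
f = -281
q = -453 (q = -7 + (-281 - 1*165) = -7 + (-281 - 165) = -7 - 446 = -453)
q/(-25 - 1510) - 803 = -453/(-25 - 1510) - 803 = -453/(-1535) - 803 = -453*(-1/1535) - 803 = 453/1535 - 803 = -1232152/1535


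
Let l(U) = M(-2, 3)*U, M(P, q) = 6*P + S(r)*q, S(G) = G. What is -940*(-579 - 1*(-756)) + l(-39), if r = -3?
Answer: -165561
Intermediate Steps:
M(P, q) = -3*q + 6*P (M(P, q) = 6*P - 3*q = -3*q + 6*P)
l(U) = -21*U (l(U) = (-3*3 + 6*(-2))*U = (-9 - 12)*U = -21*U)
-940*(-579 - 1*(-756)) + l(-39) = -940*(-579 - 1*(-756)) - 21*(-39) = -940*(-579 + 756) + 819 = -940*177 + 819 = -166380 + 819 = -165561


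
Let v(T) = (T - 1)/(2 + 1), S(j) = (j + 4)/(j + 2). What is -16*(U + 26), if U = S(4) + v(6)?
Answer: -464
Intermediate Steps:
S(j) = (4 + j)/(2 + j)
v(T) = -1/3 + T/3 (v(T) = (-1 + T)/3 = (-1 + T)*(1/3) = -1/3 + T/3)
U = 3 (U = (4 + 4)/(2 + 4) + (-1/3 + (1/3)*6) = 8/6 + (-1/3 + 2) = (1/6)*8 + 5/3 = 4/3 + 5/3 = 3)
-16*(U + 26) = -16*(3 + 26) = -16*29 = -464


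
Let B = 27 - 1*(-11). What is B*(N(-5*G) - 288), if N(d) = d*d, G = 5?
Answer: 12806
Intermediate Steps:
B = 38 (B = 27 + 11 = 38)
N(d) = d**2
B*(N(-5*G) - 288) = 38*((-5*5)**2 - 288) = 38*((-25)**2 - 288) = 38*(625 - 288) = 38*337 = 12806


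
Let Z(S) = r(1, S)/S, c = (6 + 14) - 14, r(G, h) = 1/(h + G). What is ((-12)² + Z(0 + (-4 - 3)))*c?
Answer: 6049/7 ≈ 864.14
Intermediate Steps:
r(G, h) = 1/(G + h)
c = 6 (c = 20 - 14 = 6)
Z(S) = 1/(S*(1 + S)) (Z(S) = 1/((1 + S)*S) = 1/(S*(1 + S)))
((-12)² + Z(0 + (-4 - 3)))*c = ((-12)² + 1/((0 + (-4 - 3))*(1 + (0 + (-4 - 3)))))*6 = (144 + 1/((0 - 7)*(1 + (0 - 7))))*6 = (144 + 1/((-7)*(1 - 7)))*6 = (144 - ⅐/(-6))*6 = (144 - ⅐*(-⅙))*6 = (144 + 1/42)*6 = (6049/42)*6 = 6049/7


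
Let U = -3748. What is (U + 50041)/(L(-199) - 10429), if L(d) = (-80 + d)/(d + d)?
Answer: -18424614/4150463 ≈ -4.4392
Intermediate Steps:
L(d) = (-80 + d)/(2*d) (L(d) = (-80 + d)/((2*d)) = (-80 + d)*(1/(2*d)) = (-80 + d)/(2*d))
(U + 50041)/(L(-199) - 10429) = (-3748 + 50041)/((½)*(-80 - 199)/(-199) - 10429) = 46293/((½)*(-1/199)*(-279) - 10429) = 46293/(279/398 - 10429) = 46293/(-4150463/398) = 46293*(-398/4150463) = -18424614/4150463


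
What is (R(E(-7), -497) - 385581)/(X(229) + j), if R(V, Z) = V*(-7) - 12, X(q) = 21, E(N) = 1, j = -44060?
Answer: 385600/44039 ≈ 8.7559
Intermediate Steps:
R(V, Z) = -12 - 7*V (R(V, Z) = -7*V - 12 = -12 - 7*V)
(R(E(-7), -497) - 385581)/(X(229) + j) = ((-12 - 7*1) - 385581)/(21 - 44060) = ((-12 - 7) - 385581)/(-44039) = (-19 - 385581)*(-1/44039) = -385600*(-1/44039) = 385600/44039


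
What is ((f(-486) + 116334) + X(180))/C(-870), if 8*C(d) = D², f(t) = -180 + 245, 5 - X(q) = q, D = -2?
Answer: 232448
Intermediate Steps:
X(q) = 5 - q
f(t) = 65
C(d) = ½ (C(d) = (⅛)*(-2)² = (⅛)*4 = ½)
((f(-486) + 116334) + X(180))/C(-870) = ((65 + 116334) + (5 - 1*180))/(½) = (116399 + (5 - 180))*2 = (116399 - 175)*2 = 116224*2 = 232448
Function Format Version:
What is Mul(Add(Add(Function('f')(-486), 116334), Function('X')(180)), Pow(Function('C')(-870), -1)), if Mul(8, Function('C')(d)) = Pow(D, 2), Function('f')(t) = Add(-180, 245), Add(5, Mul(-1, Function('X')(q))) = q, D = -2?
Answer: 232448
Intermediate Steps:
Function('X')(q) = Add(5, Mul(-1, q))
Function('f')(t) = 65
Function('C')(d) = Rational(1, 2) (Function('C')(d) = Mul(Rational(1, 8), Pow(-2, 2)) = Mul(Rational(1, 8), 4) = Rational(1, 2))
Mul(Add(Add(Function('f')(-486), 116334), Function('X')(180)), Pow(Function('C')(-870), -1)) = Mul(Add(Add(65, 116334), Add(5, Mul(-1, 180))), Pow(Rational(1, 2), -1)) = Mul(Add(116399, Add(5, -180)), 2) = Mul(Add(116399, -175), 2) = Mul(116224, 2) = 232448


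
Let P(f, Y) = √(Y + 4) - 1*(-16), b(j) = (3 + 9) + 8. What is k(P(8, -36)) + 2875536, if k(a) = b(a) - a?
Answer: 2875540 - 4*I*√2 ≈ 2.8755e+6 - 5.6569*I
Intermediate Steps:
b(j) = 20 (b(j) = 12 + 8 = 20)
P(f, Y) = 16 + √(4 + Y) (P(f, Y) = √(4 + Y) + 16 = 16 + √(4 + Y))
k(a) = 20 - a
k(P(8, -36)) + 2875536 = (20 - (16 + √(4 - 36))) + 2875536 = (20 - (16 + √(-32))) + 2875536 = (20 - (16 + 4*I*√2)) + 2875536 = (20 + (-16 - 4*I*√2)) + 2875536 = (4 - 4*I*√2) + 2875536 = 2875540 - 4*I*√2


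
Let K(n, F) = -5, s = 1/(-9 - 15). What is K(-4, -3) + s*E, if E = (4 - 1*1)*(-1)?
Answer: -39/8 ≈ -4.8750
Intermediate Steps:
s = -1/24 (s = 1/(-24) = -1/24 ≈ -0.041667)
E = -3 (E = (4 - 1)*(-1) = 3*(-1) = -3)
K(-4, -3) + s*E = -5 - 1/24*(-3) = -5 + 1/8 = -39/8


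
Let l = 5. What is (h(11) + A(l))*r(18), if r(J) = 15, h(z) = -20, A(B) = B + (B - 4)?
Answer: -210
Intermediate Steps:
A(B) = -4 + 2*B (A(B) = B + (-4 + B) = -4 + 2*B)
(h(11) + A(l))*r(18) = (-20 + (-4 + 2*5))*15 = (-20 + (-4 + 10))*15 = (-20 + 6)*15 = -14*15 = -210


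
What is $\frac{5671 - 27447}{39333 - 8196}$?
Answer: $- \frac{21776}{31137} \approx -0.69936$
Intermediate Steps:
$\frac{5671 - 27447}{39333 - 8196} = - \frac{21776}{31137}$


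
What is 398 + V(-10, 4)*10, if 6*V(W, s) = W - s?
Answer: 1124/3 ≈ 374.67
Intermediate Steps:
V(W, s) = -s/6 + W/6 (V(W, s) = (W - s)/6 = -s/6 + W/6)
398 + V(-10, 4)*10 = 398 + (-⅙*4 + (⅙)*(-10))*10 = 398 + (-⅔ - 5/3)*10 = 398 - 7/3*10 = 398 - 70/3 = 1124/3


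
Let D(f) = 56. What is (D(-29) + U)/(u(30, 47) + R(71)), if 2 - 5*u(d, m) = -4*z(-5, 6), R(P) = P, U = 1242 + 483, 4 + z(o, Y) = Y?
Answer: 1781/73 ≈ 24.397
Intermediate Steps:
z(o, Y) = -4 + Y
U = 1725
u(d, m) = 2 (u(d, m) = ⅖ - (-4)*(-4 + 6)/5 = ⅖ - (-4)*2/5 = ⅖ - ⅕*(-8) = ⅖ + 8/5 = 2)
(D(-29) + U)/(u(30, 47) + R(71)) = (56 + 1725)/(2 + 71) = 1781/73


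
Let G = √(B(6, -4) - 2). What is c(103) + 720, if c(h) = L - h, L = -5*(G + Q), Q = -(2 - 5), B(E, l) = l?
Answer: 602 - 5*I*√6 ≈ 602.0 - 12.247*I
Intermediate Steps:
Q = 3 (Q = -1*(-3) = 3)
G = I*√6 (G = √(-4 - 2) = √(-6) = I*√6 ≈ 2.4495*I)
L = -15 - 5*I*√6 (L = -5*(I*√6 + 3) = -5*(3 + I*√6) = -15 - 5*I*√6 ≈ -15.0 - 12.247*I)
c(h) = -15 - h - 5*I*√6 (c(h) = (-15 - 5*I*√6) - h = -15 - h - 5*I*√6)
c(103) + 720 = (-15 - 1*103 - 5*I*√6) + 720 = (-15 - 103 - 5*I*√6) + 720 = (-118 - 5*I*√6) + 720 = 602 - 5*I*√6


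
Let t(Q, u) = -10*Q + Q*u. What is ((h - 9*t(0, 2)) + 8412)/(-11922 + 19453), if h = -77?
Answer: 8335/7531 ≈ 1.1068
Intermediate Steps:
((h - 9*t(0, 2)) + 8412)/(-11922 + 19453) = ((-77 - 0*(-10 + 2)) + 8412)/(-11922 + 19453) = ((-77 - 0*(-8)) + 8412)/7531 = ((-77 - 9*0) + 8412)*(1/7531) = ((-77 + 0) + 8412)*(1/7531) = (-77 + 8412)*(1/7531) = 8335*(1/7531) = 8335/7531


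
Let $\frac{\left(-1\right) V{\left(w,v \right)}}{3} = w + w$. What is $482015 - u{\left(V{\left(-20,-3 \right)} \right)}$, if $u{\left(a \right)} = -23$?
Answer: $482038$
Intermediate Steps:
$V{\left(w,v \right)} = - 6 w$ ($V{\left(w,v \right)} = - 3 \left(w + w\right) = - 3 \cdot 2 w = - 6 w$)
$482015 - u{\left(V{\left(-20,-3 \right)} \right)} = 482015 - -23 = 482015 + 23 = 482038$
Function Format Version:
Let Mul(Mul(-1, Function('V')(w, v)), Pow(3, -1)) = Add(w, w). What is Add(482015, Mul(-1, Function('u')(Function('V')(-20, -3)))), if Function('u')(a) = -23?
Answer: 482038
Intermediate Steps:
Function('V')(w, v) = Mul(-6, w) (Function('V')(w, v) = Mul(-3, Add(w, w)) = Mul(-3, Mul(2, w)) = Mul(-6, w))
Add(482015, Mul(-1, Function('u')(Function('V')(-20, -3)))) = Add(482015, Mul(-1, -23)) = Add(482015, 23) = 482038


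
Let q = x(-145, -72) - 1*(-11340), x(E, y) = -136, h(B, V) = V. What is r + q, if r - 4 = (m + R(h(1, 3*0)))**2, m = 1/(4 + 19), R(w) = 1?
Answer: 5929608/529 ≈ 11209.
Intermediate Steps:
m = 1/23 ≈ 0.043478
r = 2692/529 (r = 4 + (1/23 + 1)**2 = 4 + (24/23)**2 = 4 + 576/529 = 2692/529 ≈ 5.0888)
q = 11204 (q = -136 - 1*(-11340) = -136 + 11340 = 11204)
r + q = 2692/529 + 11204 = 5929608/529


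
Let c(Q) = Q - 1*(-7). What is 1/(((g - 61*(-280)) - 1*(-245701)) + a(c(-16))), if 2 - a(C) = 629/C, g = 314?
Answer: 9/2368502 ≈ 3.7999e-6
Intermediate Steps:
c(Q) = 7 + Q (c(Q) = Q + 7 = 7 + Q)
a(C) = 2 - 629/C
1/(((g - 61*(-280)) - 1*(-245701)) + a(c(-16))) = 1/(((314 - 61*(-280)) - 1*(-245701)) + (2 - 629/(7 - 16))) = 1/(((314 + 17080) + 245701) + (2 - 629/(-9))) = 1/((17394 + 245701) + (2 - 629*(-1/9))) = 1/(263095 + (2 + 629/9)) = 1/(263095 + 647/9) = 1/(2368502/9) = 9/2368502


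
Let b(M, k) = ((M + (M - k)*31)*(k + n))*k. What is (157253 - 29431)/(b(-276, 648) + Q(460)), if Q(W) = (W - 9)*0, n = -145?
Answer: -63911/4713150240 ≈ -1.3560e-5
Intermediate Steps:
Q(W) = 0 (Q(W) = (-9 + W)*0 = 0)
b(M, k) = k*(-145 + k)*(-31*k + 32*M) (b(M, k) = ((M + (M - k)*31)*(k - 145))*k = ((M + (-31*k + 31*M))*(-145 + k))*k = ((-31*k + 32*M)*(-145 + k))*k = ((-145 + k)*(-31*k + 32*M))*k = k*(-145 + k)*(-31*k + 32*M))
(157253 - 29431)/(b(-276, 648) + Q(460)) = (157253 - 29431)/(648*(-4640*(-276) - 31*648² + 4495*648 + 32*(-276)*648) + 0) = 127822/(648*(1280640 - 31*419904 + 2912760 - 5723136) + 0) = 127822/(648*(1280640 - 13017024 + 2912760 - 5723136) + 0) = 127822/(648*(-14546760) + 0) = 127822/(-9426300480 + 0) = 127822/(-9426300480) = 127822*(-1/9426300480) = -63911/4713150240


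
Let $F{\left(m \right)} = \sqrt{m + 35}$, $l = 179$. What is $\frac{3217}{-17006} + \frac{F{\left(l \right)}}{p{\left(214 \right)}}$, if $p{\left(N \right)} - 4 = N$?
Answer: $- \frac{3217}{17006} + \frac{\sqrt{214}}{218} \approx -0.12206$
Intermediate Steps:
$F{\left(m \right)} = \sqrt{35 + m}$
$p{\left(N \right)} = 4 + N$
$\frac{3217}{-17006} + \frac{F{\left(l \right)}}{p{\left(214 \right)}} = \frac{3217}{-17006} + \frac{\sqrt{35 + 179}}{4 + 214} = 3217 \left(- \frac{1}{17006}\right) + \frac{\sqrt{214}}{218} = - \frac{3217}{17006} + \sqrt{214} \cdot \frac{1}{218} = - \frac{3217}{17006} + \frac{\sqrt{214}}{218}$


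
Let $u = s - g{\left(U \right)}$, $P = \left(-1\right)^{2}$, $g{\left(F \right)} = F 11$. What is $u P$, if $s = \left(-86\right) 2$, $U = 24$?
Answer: $-436$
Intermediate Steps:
$g{\left(F \right)} = 11 F$
$s = -172$
$P = 1$
$u = -436$ ($u = -172 - 11 \cdot 24 = -172 - 264 = -436$)
$u P = \left(-436\right) 1 = -436$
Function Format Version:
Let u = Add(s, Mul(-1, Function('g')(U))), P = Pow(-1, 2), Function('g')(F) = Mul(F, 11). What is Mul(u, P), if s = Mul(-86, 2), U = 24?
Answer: -436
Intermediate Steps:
Function('g')(F) = Mul(11, F)
s = -172
P = 1
u = -436 (u = Add(-172, Mul(-1, Mul(11, 24))) = Add(-172, Mul(-1, 264)) = Add(-172, -264) = -436)
Mul(u, P) = Mul(-436, 1) = -436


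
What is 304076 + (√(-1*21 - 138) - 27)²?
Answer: 304646 - 54*I*√159 ≈ 3.0465e+5 - 680.91*I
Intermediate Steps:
304076 + (√(-1*21 - 138) - 27)² = 304076 + (√(-21 - 138) - 27)² = 304076 + (√(-159) - 27)² = 304076 + (I*√159 - 27)² = 304076 + (-27 + I*√159)²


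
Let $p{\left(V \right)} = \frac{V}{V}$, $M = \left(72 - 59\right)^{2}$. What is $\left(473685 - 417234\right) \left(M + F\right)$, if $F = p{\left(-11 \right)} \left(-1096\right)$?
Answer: $-52330077$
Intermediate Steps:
$M = 169$ ($M = 13^{2} = 169$)
$p{\left(V \right)} = 1$
$F = -1096$ ($F = 1 \left(-1096\right) = -1096$)
$\left(473685 - 417234\right) \left(M + F\right) = \left(473685 - 417234\right) \left(169 - 1096\right) = 56451 \left(-927\right) = -52330077$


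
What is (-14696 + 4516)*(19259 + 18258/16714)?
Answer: -1638538106560/8357 ≈ -1.9607e+8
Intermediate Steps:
(-14696 + 4516)*(19259 + 18258/16714) = -10180*(19259 + 18258*(1/16714)) = -10180*(19259 + 9129/8357) = -10180*160956592/8357 = -1638538106560/8357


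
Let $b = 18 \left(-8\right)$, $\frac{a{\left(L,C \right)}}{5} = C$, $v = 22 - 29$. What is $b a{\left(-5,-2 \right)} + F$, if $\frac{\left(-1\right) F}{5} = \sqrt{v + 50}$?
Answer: $1440 - 5 \sqrt{43} \approx 1407.2$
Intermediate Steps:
$v = -7$ ($v = 22 - 29 = -7$)
$a{\left(L,C \right)} = 5 C$
$b = -144$
$F = - 5 \sqrt{43}$ ($F = - 5 \sqrt{-7 + 50} = - 5 \sqrt{43} \approx -32.787$)
$b a{\left(-5,-2 \right)} + F = - 144 \cdot 5 \left(-2\right) - 5 \sqrt{43} = \left(-144\right) \left(-10\right) - 5 \sqrt{43} = 1440 - 5 \sqrt{43}$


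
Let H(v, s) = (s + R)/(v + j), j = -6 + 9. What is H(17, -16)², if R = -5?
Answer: 441/400 ≈ 1.1025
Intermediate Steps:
j = 3
H(v, s) = (-5 + s)/(3 + v) (H(v, s) = (s - 5)/(v + 3) = (-5 + s)/(3 + v))
H(17, -16)² = ((-5 - 16)/(3 + 17))² = (-21/20)² = 441/400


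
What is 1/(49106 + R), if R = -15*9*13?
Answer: 1/47351 ≈ 2.1119e-5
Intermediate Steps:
R = -1755 (R = -135*13 = -1755)
1/(49106 + R) = 1/(49106 - 1755) = 1/47351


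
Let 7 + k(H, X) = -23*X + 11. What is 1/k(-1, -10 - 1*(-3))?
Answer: 1/165 ≈ 0.0060606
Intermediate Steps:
k(H, X) = 4 - 23*X (k(H, X) = -7 + (-23*X + 11) = -7 + (11 - 23*X) = 4 - 23*X)
1/k(-1, -10 - 1*(-3)) = 1/(4 - 23*(-10 - 1*(-3))) = 1/(4 - 23*(-10 + 3)) = 1/(4 - 23*(-7)) = 1/(4 + 161) = 1/165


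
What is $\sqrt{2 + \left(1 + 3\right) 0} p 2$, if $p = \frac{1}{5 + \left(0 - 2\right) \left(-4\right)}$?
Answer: $\frac{2 \sqrt{2}}{13} \approx 0.21757$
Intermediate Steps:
$p = \frac{1}{13}$ ($p = \frac{1}{5 - -8} = \frac{1}{5 + 8} = \frac{1}{13} \approx 0.076923$)
$\sqrt{2 + \left(1 + 3\right) 0} p 2 = \sqrt{2 + \left(1 + 3\right) 0} \cdot \frac{1}{13} \cdot 2 = \sqrt{2 + 4 \cdot 0} \cdot \frac{1}{13} \cdot 2 = \sqrt{2 + 0} \cdot \frac{1}{13} \cdot 2 = \sqrt{2} \cdot \frac{1}{13} \cdot 2 = \frac{\sqrt{2}}{13} \cdot 2 = \frac{2 \sqrt{2}}{13}$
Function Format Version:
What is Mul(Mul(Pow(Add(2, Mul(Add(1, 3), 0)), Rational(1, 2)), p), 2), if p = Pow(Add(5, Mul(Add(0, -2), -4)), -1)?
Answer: Mul(Rational(2, 13), Pow(2, Rational(1, 2))) ≈ 0.21757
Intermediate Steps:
p = Rational(1, 13) (p = Pow(Add(5, Mul(-2, -4)), -1) = Pow(Add(5, 8), -1) = Pow(13, -1) = Rational(1, 13) ≈ 0.076923)
Mul(Mul(Pow(Add(2, Mul(Add(1, 3), 0)), Rational(1, 2)), p), 2) = Mul(Mul(Pow(Add(2, Mul(Add(1, 3), 0)), Rational(1, 2)), Rational(1, 13)), 2) = Mul(Mul(Pow(Add(2, Mul(4, 0)), Rational(1, 2)), Rational(1, 13)), 2) = Mul(Mul(Pow(Add(2, 0), Rational(1, 2)), Rational(1, 13)), 2) = Mul(Mul(Pow(2, Rational(1, 2)), Rational(1, 13)), 2) = Mul(Mul(Rational(1, 13), Pow(2, Rational(1, 2))), 2) = Mul(Rational(2, 13), Pow(2, Rational(1, 2)))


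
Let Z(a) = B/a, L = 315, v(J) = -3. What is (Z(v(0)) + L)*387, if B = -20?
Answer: 124485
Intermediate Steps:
Z(a) = -20/a
(Z(v(0)) + L)*387 = (-20/(-3) + 315)*387 = (-20*(-⅓) + 315)*387 = (20/3 + 315)*387 = (965/3)*387 = 124485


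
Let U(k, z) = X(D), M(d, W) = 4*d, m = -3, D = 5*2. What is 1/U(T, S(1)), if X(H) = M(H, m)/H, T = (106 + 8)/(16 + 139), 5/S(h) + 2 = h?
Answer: 1/4 ≈ 0.25000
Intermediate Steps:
D = 10
S(h) = 5/(-2 + h)
T = 114/155 ≈ 0.73548
X(H) = 4 (X(H) = (4*H)/H = 4)
U(k, z) = 4
1/U(T, S(1)) = 1/4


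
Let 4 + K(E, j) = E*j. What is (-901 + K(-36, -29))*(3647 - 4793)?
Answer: -159294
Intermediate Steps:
K(E, j) = -4 + E*j
(-901 + K(-36, -29))*(3647 - 4793) = (-901 + (-4 - 36*(-29)))*(3647 - 4793) = (-901 + (-4 + 1044))*(-1146) = (-901 + 1040)*(-1146) = 139*(-1146) = -159294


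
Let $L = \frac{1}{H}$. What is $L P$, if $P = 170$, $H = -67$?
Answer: $- \frac{170}{67} \approx -2.5373$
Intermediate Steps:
$L = - \frac{1}{67}$ ($L = \frac{1}{-67} = - \frac{1}{67} \approx -0.014925$)
$L P = \left(- \frac{1}{67}\right) 170 = - \frac{170}{67}$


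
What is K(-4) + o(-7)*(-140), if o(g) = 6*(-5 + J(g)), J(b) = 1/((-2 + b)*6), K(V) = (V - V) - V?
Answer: 37976/9 ≈ 4219.6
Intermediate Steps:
K(V) = -V (K(V) = 0 - V = -V)
J(b) = 1/(-12 + 6*b)
o(g) = -30 + 1/(-2 + g) (o(g) = 6*(-5 + 1/(6*(-2 + g))) = -30 + 1/(-2 + g))
K(-4) + o(-7)*(-140) = -1*(-4) + ((61 - 30*(-7))/(-2 - 7))*(-140) = 4 + ((61 + 210)/(-9))*(-140) = 4 - ⅑*271*(-140) = 4 - 271/9*(-140) = 4 + 37940/9 = 37976/9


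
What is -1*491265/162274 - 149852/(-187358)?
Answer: -33862672211/15201666046 ≈ -2.2276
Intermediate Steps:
-1*491265/162274 - 149852/(-187358) = -491265*1/162274 - 149852*(-1/187358) = -491265/162274 + 74926/93679 = -33862672211/15201666046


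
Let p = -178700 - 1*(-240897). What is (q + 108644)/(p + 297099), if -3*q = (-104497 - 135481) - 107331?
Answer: 673241/1077888 ≈ 0.62459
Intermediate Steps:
p = 62197 (p = -178700 + 240897 = 62197)
q = 347309/3 (q = -((-104497 - 135481) - 107331)/3 = -(-239978 - 107331)/3 = -⅓*(-347309) = 347309/3 ≈ 1.1577e+5)
(q + 108644)/(p + 297099) = (347309/3 + 108644)/(62197 + 297099) = (673241/3)/359296 = (673241/3)*(1/359296) = 673241/1077888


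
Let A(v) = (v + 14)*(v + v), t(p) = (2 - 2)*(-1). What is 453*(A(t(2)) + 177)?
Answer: 80181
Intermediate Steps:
t(p) = 0 (t(p) = 0*(-1) = 0)
A(v) = 2*v*(14 + v) (A(v) = (14 + v)*(2*v) = 2*v*(14 + v))
453*(A(t(2)) + 177) = 453*(2*0*(14 + 0) + 177) = 453*(2*0*14 + 177) = 453*(0 + 177) = 453*177 = 80181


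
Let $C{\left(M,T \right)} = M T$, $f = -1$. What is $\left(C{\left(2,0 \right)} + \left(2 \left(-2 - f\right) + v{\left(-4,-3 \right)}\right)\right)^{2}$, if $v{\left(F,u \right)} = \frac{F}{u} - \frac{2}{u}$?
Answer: $0$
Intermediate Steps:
$v{\left(F,u \right)} = - \frac{2}{u} + \frac{F}{u}$
$\left(C{\left(2,0 \right)} + \left(2 \left(-2 - f\right) + v{\left(-4,-3 \right)}\right)\right)^{2} = \left(2 \cdot 0 + \left(2 \left(-2 - -1\right) + \frac{-2 - 4}{-3}\right)\right)^{2} = \left(0 + \left(2 \left(-2 + 1\right) - -2\right)\right)^{2} = \left(0 + \left(2 \left(-1\right) + 2\right)\right)^{2} = \left(0 + \left(-2 + 2\right)\right)^{2} = \left(0 + 0\right)^{2} = 0^{2} = 0$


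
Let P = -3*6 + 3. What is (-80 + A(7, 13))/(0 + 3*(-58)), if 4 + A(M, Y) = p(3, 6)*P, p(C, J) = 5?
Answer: 53/58 ≈ 0.91379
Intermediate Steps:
P = -15 (P = -18 + 3 = -15)
A(M, Y) = -79 (A(M, Y) = -4 + 5*(-15) = -4 - 75 = -79)
(-80 + A(7, 13))/(0 + 3*(-58)) = (-80 - 79)/(0 + 3*(-58)) = -159/(0 - 174) = -159/(-174) = -159*(-1/174) = 53/58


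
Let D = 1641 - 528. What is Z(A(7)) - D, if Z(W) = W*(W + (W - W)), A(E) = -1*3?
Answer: -1104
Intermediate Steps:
A(E) = -3
Z(W) = W² (Z(W) = W*(W + 0) = W*W = W²)
D = 1113
Z(A(7)) - D = (-3)² - 1*1113 = 9 - 1113 = -1104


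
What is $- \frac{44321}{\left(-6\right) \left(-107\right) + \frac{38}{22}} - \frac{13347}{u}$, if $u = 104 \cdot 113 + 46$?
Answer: $- \frac{5846400845}{83541638} \approx -69.982$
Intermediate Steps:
$u = 11798$ ($u = 11752 + 46 = 11798$)
$- \frac{44321}{\left(-6\right) \left(-107\right) + \frac{38}{22}} - \frac{13347}{u} = - \frac{44321}{\left(-6\right) \left(-107\right) + \frac{38}{22}} - \frac{13347}{11798} = - \frac{44321}{642 + 38 \cdot \frac{1}{22}} - \frac{13347}{11798} = - \frac{44321}{642 + \frac{19}{11}} - \frac{13347}{11798} = - \frac{44321}{\frac{7081}{11}} - \frac{13347}{11798} = \left(-44321\right) \frac{11}{7081} - \frac{13347}{11798} = - \frac{487531}{7081} - \frac{13347}{11798} = - \frac{5846400845}{83541638}$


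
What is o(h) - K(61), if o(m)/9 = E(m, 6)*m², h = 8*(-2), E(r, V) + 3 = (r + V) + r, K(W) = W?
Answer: -66877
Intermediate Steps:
E(r, V) = -3 + V + 2*r (E(r, V) = -3 + ((r + V) + r) = -3 + ((V + r) + r) = -3 + (V + 2*r) = -3 + V + 2*r)
h = -16
o(m) = 9*m²*(3 + 2*m) (o(m) = 9*((-3 + 6 + 2*m)*m²) = 9*((3 + 2*m)*m²) = 9*(m²*(3 + 2*m)) = 9*m²*(3 + 2*m))
o(h) - K(61) = (-16)²*(27 + 18*(-16)) - 1*61 = 256*(27 - 288) - 61 = 256*(-261) - 61 = -66816 - 61 = -66877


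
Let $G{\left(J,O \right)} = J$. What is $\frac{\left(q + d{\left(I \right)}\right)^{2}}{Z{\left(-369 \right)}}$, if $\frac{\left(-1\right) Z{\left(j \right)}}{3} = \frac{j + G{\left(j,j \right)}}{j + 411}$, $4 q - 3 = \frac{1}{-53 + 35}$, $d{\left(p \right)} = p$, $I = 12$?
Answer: $\frac{5886223}{1912896} \approx 3.0771$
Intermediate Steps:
$q = \frac{53}{72}$ ($q = \frac{3}{4} + \frac{1}{4 \left(-53 + 35\right)} = \frac{3}{4} + \frac{1}{4 \left(-18\right)} = \frac{3}{4} + \frac{1}{4} \left(- \frac{1}{18}\right) = \frac{3}{4} - \frac{1}{72} = \frac{53}{72} \approx 0.73611$)
$Z{\left(j \right)} = - \frac{6 j}{411 + j}$ ($Z{\left(j \right)} = - 3 \frac{j + j}{j + 411} = - 3 \frac{2 j}{411 + j} = - \frac{6 j}{411 + j}$)
$\frac{\left(q + d{\left(I \right)}\right)^{2}}{Z{\left(-369 \right)}} = \frac{\left(\frac{53}{72} + 12\right)^{2}}{\left(-6\right) \left(-369\right) \frac{1}{411 - 369}} = \frac{\left(\frac{917}{72}\right)^{2}}{\left(-6\right) \left(-369\right) \frac{1}{42}} = \frac{840889}{5184 \left(\left(-6\right) \left(-369\right) \frac{1}{42}\right)} = \frac{840889}{5184 \cdot \frac{369}{7}} = \frac{840889}{5184} \cdot \frac{7}{369} = \frac{5886223}{1912896}$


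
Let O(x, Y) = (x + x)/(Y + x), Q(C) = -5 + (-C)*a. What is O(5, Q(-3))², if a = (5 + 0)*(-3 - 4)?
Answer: 4/441 ≈ 0.0090703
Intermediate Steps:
a = -35 (a = 5*(-7) = -35)
Q(C) = -5 + 35*C (Q(C) = -5 - C*(-35) = -5 + 35*C)
O(x, Y) = 2*x/(Y + x) (O(x, Y) = (2*x)/(Y + x) = 2*x/(Y + x))
O(5, Q(-3))² = (2*5/((-5 + 35*(-3)) + 5))² = (2*5/((-5 - 105) + 5))² = (2*5/(-110 + 5))² = (2*5/(-105))² = (2*5*(-1/105))² = (-2/21)² = 4/441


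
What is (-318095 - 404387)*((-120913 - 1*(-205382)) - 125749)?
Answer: 29824056960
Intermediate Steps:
(-318095 - 404387)*((-120913 - 1*(-205382)) - 125749) = -722482*((-120913 + 205382) - 125749) = -722482*(84469 - 125749) = -722482*(-41280) = 29824056960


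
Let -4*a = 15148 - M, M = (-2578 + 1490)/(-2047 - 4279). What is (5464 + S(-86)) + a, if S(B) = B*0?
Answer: 5304487/3163 ≈ 1677.0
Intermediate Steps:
M = 544/3163 (M = -1088/(-6326) = -1088*(-1/6326) = 544/3163 ≈ 0.17199)
S(B) = 0
a = -11978145/3163 (a = -(15148 - 1*544/3163)/4 = -(15148 - 544/3163)/4 = -1/4*47912580/3163 = -11978145/3163 ≈ -3787.0)
(5464 + S(-86)) + a = (5464 + 0) - 11978145/3163 = 5464 - 11978145/3163 = 5304487/3163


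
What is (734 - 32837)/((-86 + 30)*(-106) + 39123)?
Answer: -783/1099 ≈ -0.71247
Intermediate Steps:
(734 - 32837)/((-86 + 30)*(-106) + 39123) = -32103/(-56*(-106) + 39123) = -32103/(5936 + 39123) = -32103/45059 = -32103*1/45059 = -783/1099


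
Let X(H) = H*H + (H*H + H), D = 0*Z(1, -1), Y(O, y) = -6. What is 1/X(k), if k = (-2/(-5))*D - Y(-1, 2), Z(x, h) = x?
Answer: 1/78 ≈ 0.012821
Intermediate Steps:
D = 0 (D = 0*1 = 0)
k = 6 (k = -2/(-5)*0 - 1*(-6) = -2*(-⅕)*0 + 6 = (⅖)*0 + 6 = 0 + 6 = 6)
X(H) = H + 2*H² (X(H) = H² + (H² + H) = H² + (H + H²) = H + 2*H²)
1/X(k) = 1/(6*(1 + 2*6)) = 1/(6*(1 + 12)) = 1/(6*13) = 1/78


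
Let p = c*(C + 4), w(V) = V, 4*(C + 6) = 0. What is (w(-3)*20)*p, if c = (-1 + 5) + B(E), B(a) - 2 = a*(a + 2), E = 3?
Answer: 2520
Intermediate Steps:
C = -6 (C = -6 + (¼)*0 = -6 + 0 = -6)
B(a) = 2 + a*(2 + a) (B(a) = 2 + a*(a + 2) = 2 + a*(2 + a))
c = 21 (c = (-1 + 5) + (2 + 3² + 2*3) = 4 + (2 + 9 + 6) = 4 + 17 = 21)
p = -42 (p = 21*(-6 + 4) = 21*(-2) = -42)
(w(-3)*20)*p = -3*20*(-42) = -60*(-42) = 2520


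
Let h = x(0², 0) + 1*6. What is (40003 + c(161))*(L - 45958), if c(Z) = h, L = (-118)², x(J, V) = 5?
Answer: -1281808476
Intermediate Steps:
L = 13924
h = 11 (h = 5 + 1*6 = 5 + 6 = 11)
c(Z) = 11
(40003 + c(161))*(L - 45958) = (40003 + 11)*(13924 - 45958) = 40014*(-32034) = -1281808476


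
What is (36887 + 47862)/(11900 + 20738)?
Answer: 84749/32638 ≈ 2.5966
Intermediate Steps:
(36887 + 47862)/(11900 + 20738) = 84749/32638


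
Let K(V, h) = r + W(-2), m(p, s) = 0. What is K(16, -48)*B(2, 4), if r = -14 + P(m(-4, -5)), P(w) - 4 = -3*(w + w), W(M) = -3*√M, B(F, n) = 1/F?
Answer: -5 - 3*I*√2/2 ≈ -5.0 - 2.1213*I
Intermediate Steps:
P(w) = 4 - 6*w (P(w) = 4 - 3*(w + w) = 4 - 6*w)
r = -10 (r = -14 + (4 - 6*0) = -14 + (4 + 0) = -14 + 4 = -10)
K(V, h) = -10 - 3*I*√2
K(16, -48)*B(2, 4) = (-10 - 3*I*√2)/2 = (-10 - 3*I*√2)*(½) = -5 - 3*I*√2/2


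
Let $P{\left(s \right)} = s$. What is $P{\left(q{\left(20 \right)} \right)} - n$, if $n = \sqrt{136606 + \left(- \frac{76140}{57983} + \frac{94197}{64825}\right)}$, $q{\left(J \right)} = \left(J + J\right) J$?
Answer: $800 - \frac{\sqrt{77199880015560644667919}}{751749595} \approx 430.4$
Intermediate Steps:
$q{\left(J \right)} = 2 J^{2}$ ($q{\left(J \right)} = 2 J J = 2 J^{2}$)
$n = \frac{\sqrt{77199880015560644667919}}{751749595}$ ($n = \sqrt{136606 + \left(\left(-76140\right) \frac{1}{57983} + 94197 \cdot \frac{1}{64825}\right)} = \sqrt{136606 + \left(- \frac{76140}{57983} + \frac{94197}{64825}\right)} = \sqrt{136606 + \frac{526049151}{3758747975}} = \sqrt{\frac{513468051922001}{3758747975}} = \frac{\sqrt{77199880015560644667919}}{751749595} \approx 369.6$)
$P{\left(q{\left(20 \right)} \right)} - n = 2 \cdot 20^{2} - \frac{\sqrt{77199880015560644667919}}{751749595} = 2 \cdot 400 - \frac{\sqrt{77199880015560644667919}}{751749595} = 800 - \frac{\sqrt{77199880015560644667919}}{751749595}$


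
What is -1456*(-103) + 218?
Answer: 150186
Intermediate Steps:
-1456*(-103) + 218 = -364*(-412) + 218 = 149968 + 218 = 150186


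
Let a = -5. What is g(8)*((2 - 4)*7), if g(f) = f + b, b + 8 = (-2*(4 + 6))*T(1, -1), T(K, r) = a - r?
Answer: -1120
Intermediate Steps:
T(K, r) = -5 - r
b = 72 (b = -8 + (-2*(4 + 6))*(-5 - 1*(-1)) = -8 + (-2*10)*(-5 + 1) = -8 - 20*(-4) = -8 + 80 = 72)
g(f) = 72 + f (g(f) = f + 72 = 72 + f)
g(8)*((2 - 4)*7) = (72 + 8)*((2 - 4)*7) = 80*(-2*7) = 80*(-14) = -1120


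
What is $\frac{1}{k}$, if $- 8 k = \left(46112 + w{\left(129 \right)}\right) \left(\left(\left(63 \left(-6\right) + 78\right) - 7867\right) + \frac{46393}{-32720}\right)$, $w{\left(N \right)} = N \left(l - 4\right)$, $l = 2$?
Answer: $\frac{130880}{6127713802791} \approx 2.1359 \cdot 10^{-8}$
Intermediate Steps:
$w{\left(N \right)} = - 2 N$ ($w{\left(N \right)} = N \left(2 - 4\right) = N \left(-2\right) = - 2 N$)
$k = \frac{6127713802791}{130880}$ ($k = - \frac{\left(46112 - 258\right) \left(\left(\left(63 \left(-6\right) + 78\right) - 7867\right) + \frac{46393}{-32720}\right)}{8} = - \frac{\left(46112 - 258\right) \left(\left(\left(-378 + 78\right) - 7867\right) + 46393 \left(- \frac{1}{32720}\right)\right)}{8} = - \frac{45854 \left(\left(-300 - 7867\right) - \frac{46393}{32720}\right)}{8} = - \frac{45854 \left(-8167 - \frac{46393}{32720}\right)}{8} = - \frac{45854 \left(- \frac{267270633}{32720}\right)}{8} = \left(- \frac{1}{8}\right) \left(- \frac{6127713802791}{16360}\right) = \frac{6127713802791}{130880} \approx 4.6819 \cdot 10^{7}$)
$\frac{1}{k} = \frac{1}{\frac{6127713802791}{130880}} = \frac{130880}{6127713802791}$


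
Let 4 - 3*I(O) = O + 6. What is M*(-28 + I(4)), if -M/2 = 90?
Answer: 5400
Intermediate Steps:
M = -180 (M = -2*90 = -180)
I(O) = -⅔ - O/3 (I(O) = 4/3 - (O + 6)/3 = 4/3 - (6 + O)/3 = 4/3 + (-2 - O/3) = -⅔ - O/3)
M*(-28 + I(4)) = -180*(-28 + (-⅔ - ⅓*4)) = -180*(-28 + (-⅔ - 4/3)) = -180*(-28 - 2) = -180*(-30) = 5400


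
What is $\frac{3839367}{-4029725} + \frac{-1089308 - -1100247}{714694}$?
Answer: $- \frac{385698770989}{411431468450} \approx -0.93746$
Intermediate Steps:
$\frac{3839367}{-4029725} + \frac{-1089308 - -1100247}{714694} = 3839367 \left(- \frac{1}{4029725}\right) + \left(-1089308 + 1100247\right) \frac{1}{714694} = - \frac{548481}{575675} + 10939 \cdot \frac{1}{714694} = - \frac{548481}{575675} + \frac{10939}{714694} = - \frac{385698770989}{411431468450}$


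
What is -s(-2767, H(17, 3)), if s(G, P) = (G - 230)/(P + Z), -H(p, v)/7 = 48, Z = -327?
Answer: -999/221 ≈ -4.5204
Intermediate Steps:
H(p, v) = -336 (H(p, v) = -7*48 = -336)
s(G, P) = (-230 + G)/(-327 + P) (s(G, P) = (G - 230)/(P - 327) = (-230 + G)/(-327 + P))
-s(-2767, H(17, 3)) = -(-230 - 2767)/(-327 - 336) = -(-2997)/(-663) = -(-1)*(-2997)/663 = -1*999/221 = -999/221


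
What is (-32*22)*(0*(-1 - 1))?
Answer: 0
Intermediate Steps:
(-32*22)*(0*(-1 - 1)) = -0*(-2) = -704*0 = 0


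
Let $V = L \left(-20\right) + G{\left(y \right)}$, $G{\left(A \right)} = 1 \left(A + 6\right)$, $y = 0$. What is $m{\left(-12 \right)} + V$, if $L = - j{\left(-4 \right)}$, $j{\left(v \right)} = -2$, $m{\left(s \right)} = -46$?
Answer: $-80$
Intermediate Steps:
$G{\left(A \right)} = 6 + A$ ($G{\left(A \right)} = 1 \left(6 + A\right) = 6 + A$)
$L = 2$ ($L = \left(-1\right) \left(-2\right) = 2$)
$V = -34$ ($V = 2 \left(-20\right) + \left(6 + 0\right) = -40 + 6 = -34$)
$m{\left(-12 \right)} + V = -46 - 34 = -80$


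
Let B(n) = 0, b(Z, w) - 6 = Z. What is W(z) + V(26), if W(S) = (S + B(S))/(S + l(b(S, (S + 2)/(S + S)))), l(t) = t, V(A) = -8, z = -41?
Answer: -567/76 ≈ -7.4605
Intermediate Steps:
b(Z, w) = 6 + Z
W(S) = S/(6 + 2*S) (W(S) = (S + 0)/(S + (6 + S)) = S/(6 + 2*S))
W(z) + V(26) = (1/2)*(-41)/(3 - 41) - 8 = (1/2)*(-41)/(-38) - 8 = (1/2)*(-41)*(-1/38) - 8 = 41/76 - 8 = -567/76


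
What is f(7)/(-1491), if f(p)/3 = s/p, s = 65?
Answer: -65/3479 ≈ -0.018684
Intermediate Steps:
f(p) = 195/p (f(p) = 3*(65/p) = 195/p)
f(7)/(-1491) = (195/7)/(-1491) = (195*(1/7))*(-1/1491) = (195/7)*(-1/1491) = -65/3479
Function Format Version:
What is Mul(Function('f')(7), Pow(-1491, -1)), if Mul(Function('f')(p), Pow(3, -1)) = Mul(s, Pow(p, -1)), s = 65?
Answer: Rational(-65, 3479) ≈ -0.018684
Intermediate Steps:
Function('f')(p) = Mul(195, Pow(p, -1)) (Function('f')(p) = Mul(3, Mul(65, Pow(p, -1))) = Mul(195, Pow(p, -1)))
Mul(Function('f')(7), Pow(-1491, -1)) = Mul(Mul(195, Pow(7, -1)), Pow(-1491, -1)) = Mul(Mul(195, Rational(1, 7)), Rational(-1, 1491)) = Mul(Rational(195, 7), Rational(-1, 1491)) = Rational(-65, 3479)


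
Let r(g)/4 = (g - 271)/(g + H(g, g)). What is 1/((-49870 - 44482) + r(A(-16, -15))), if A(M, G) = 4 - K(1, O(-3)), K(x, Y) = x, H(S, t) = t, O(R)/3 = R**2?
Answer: -3/283592 ≈ -1.0579e-5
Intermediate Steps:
O(R) = 3*R**2
A(M, G) = 3 (A(M, G) = 4 - 1*1 = 4 - 1 = 3)
r(g) = 2*(-271 + g)/g (r(g) = 4*((g - 271)/(g + g)) = 4*((-271 + g)/((2*g))) = 4*((-271 + g)*(1/(2*g))) = 4*((-271 + g)/(2*g)) = 2*(-271 + g)/g)
1/((-49870 - 44482) + r(A(-16, -15))) = 1/((-49870 - 44482) + (2 - 542/3)) = 1/(-94352 + (2 - 542*1/3)) = 1/(-94352 + (2 - 542/3)) = 1/(-94352 - 536/3) = 1/(-283592/3) = -3/283592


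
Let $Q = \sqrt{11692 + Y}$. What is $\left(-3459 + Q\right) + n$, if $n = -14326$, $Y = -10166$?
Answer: $-17785 + \sqrt{1526} \approx -17746.0$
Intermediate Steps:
$Q = \sqrt{1526}$ ($Q = \sqrt{11692 - 10166} = \sqrt{1526} \approx 39.064$)
$\left(-3459 + Q\right) + n = \left(-3459 + \sqrt{1526}\right) - 14326 = -17785 + \sqrt{1526}$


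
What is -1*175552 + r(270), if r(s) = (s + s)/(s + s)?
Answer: -175551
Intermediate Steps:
r(s) = 1 (r(s) = (2*s)/((2*s)) = (2*s)*(1/(2*s)) = 1)
-1*175552 + r(270) = -1*175552 + 1 = -175552 + 1 = -175551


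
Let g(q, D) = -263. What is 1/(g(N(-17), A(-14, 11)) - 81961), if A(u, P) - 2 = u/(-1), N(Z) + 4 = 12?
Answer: -1/82224 ≈ -1.2162e-5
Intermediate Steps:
N(Z) = 8 (N(Z) = -4 + 12 = 8)
A(u, P) = 2 - u (A(u, P) = 2 + u/(-1) = 2 + u*(-1) = 2 - u)
1/(g(N(-17), A(-14, 11)) - 81961) = 1/(-263 - 81961) = 1/(-82224) = -1/82224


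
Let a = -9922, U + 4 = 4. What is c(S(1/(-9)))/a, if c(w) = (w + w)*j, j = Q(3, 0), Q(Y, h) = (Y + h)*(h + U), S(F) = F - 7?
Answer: 0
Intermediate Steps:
U = 0 (U = -4 + 4 = 0)
S(F) = -7 + F
Q(Y, h) = h*(Y + h) (Q(Y, h) = (Y + h)*(h + 0) = (Y + h)*h = h*(Y + h))
j = 0 (j = 0*(3 + 0) = 0*3 = 0)
c(w) = 0 (c(w) = (w + w)*0 = (2*w)*0 = 0)
c(S(1/(-9)))/a = 0/(-9922) = 0*(-1/9922) = 0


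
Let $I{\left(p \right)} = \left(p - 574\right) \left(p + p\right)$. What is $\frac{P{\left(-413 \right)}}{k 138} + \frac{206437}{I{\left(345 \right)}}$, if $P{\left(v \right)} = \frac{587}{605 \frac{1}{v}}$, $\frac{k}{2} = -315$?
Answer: $- \frac{2240167973}{1720728900} \approx -1.3019$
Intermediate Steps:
$k = -630$ ($k = 2 \left(-315\right) = -630$)
$P{\left(v \right)} = \frac{587 v}{605}$ ($P{\left(v \right)} = 587 \frac{v}{605} = \frac{587 v}{605}$)
$I{\left(p \right)} = 2 p \left(-574 + p\right)$ ($I{\left(p \right)} = \left(-574 + p\right) 2 p = 2 p \left(-574 + p\right)$)
$\frac{P{\left(-413 \right)}}{k 138} + \frac{206437}{I{\left(345 \right)}} = \frac{\frac{587}{605} \left(-413\right)}{\left(-630\right) 138} + \frac{206437}{2 \cdot 345 \left(-574 + 345\right)} = - \frac{242431}{605 \left(-86940\right)} + \frac{206437}{2 \cdot 345 \left(-229\right)} = \left(- \frac{242431}{605}\right) \left(- \frac{1}{86940}\right) + \frac{206437}{-158010} = \frac{34633}{7514100} + 206437 \left(- \frac{1}{158010}\right) = \frac{34633}{7514100} - \frac{206437}{158010} = - \frac{2240167973}{1720728900}$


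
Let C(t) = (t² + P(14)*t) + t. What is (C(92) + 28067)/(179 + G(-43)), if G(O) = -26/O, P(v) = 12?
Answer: 1622261/7723 ≈ 210.06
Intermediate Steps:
C(t) = t² + 13*t (C(t) = (t² + 12*t) + t = t² + 13*t)
(C(92) + 28067)/(179 + G(-43)) = (92*(13 + 92) + 28067)/(179 - 26/(-43)) = (92*105 + 28067)/(179 - 26*(-1/43)) = (9660 + 28067)/(179 + 26/43) = 37727/(7723/43) = 37727*(43/7723) = 1622261/7723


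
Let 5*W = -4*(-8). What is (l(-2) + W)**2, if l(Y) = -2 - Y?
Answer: 1024/25 ≈ 40.960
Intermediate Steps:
W = 32/5 (W = (-4*(-8))/5 = (1/5)*32 = 32/5 ≈ 6.4000)
(l(-2) + W)**2 = ((-2 - 1*(-2)) + 32/5)**2 = ((-2 + 2) + 32/5)**2 = (0 + 32/5)**2 = (32/5)**2 = 1024/25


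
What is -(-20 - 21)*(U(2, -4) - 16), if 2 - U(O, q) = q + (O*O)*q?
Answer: 246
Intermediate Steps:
U(O, q) = 2 - q - q*O² (U(O, q) = 2 - (q + (O*O)*q) = 2 - (q + O²*q) = 2 - (q + q*O²) = 2 + (-q - q*O²) = 2 - q - q*O²)
-(-20 - 21)*(U(2, -4) - 16) = -(-20 - 21)*((2 - 1*(-4) - 1*(-4)*2²) - 16) = -(-41)*((2 + 4 - 1*(-4)*4) - 16) = -(-41)*((2 + 4 + 16) - 16) = -(-41)*(22 - 16) = -(-41)*6 = -1*(-246) = 246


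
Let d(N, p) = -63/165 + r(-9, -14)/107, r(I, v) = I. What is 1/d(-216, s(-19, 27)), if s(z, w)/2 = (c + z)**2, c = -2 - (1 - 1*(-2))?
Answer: -5885/2742 ≈ -2.1462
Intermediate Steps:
c = -5 (c = -2 - (1 + 2) = -2 - 1*3 = -2 - 3 = -5)
s(z, w) = 2*(-5 + z)**2
d(N, p) = -2742/5885 (d(N, p) = -63/165 - 9/107 = -63*1/165 - 9*1/107 = -21/55 - 9/107 = -2742/5885)
1/d(-216, s(-19, 27)) = 1/(-2742/5885) = -5885/2742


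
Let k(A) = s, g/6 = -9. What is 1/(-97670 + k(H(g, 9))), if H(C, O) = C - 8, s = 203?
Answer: -1/97467 ≈ -1.0260e-5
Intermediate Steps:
g = -54 (g = 6*(-9) = -54)
H(C, O) = -8 + C
k(A) = 203
1/(-97670 + k(H(g, 9))) = 1/(-97670 + 203) = 1/(-97467) = -1/97467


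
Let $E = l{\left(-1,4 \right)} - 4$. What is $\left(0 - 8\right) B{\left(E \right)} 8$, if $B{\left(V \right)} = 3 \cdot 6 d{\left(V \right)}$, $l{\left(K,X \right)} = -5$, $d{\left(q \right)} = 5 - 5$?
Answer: $0$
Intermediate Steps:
$d{\left(q \right)} = 0$ ($d{\left(q \right)} = 5 - 5 = 0$)
$E = -9$ ($E = -5 - 4 = -9$)
$B{\left(V \right)} = 0$ ($B{\left(V \right)} = 3 \cdot 6 \cdot 0 = 18 \cdot 0 = 0$)
$\left(0 - 8\right) B{\left(E \right)} 8 = \left(0 - 8\right) 0 \cdot 8 = \left(-8\right) 0 \cdot 8 = 0 \cdot 8 = 0$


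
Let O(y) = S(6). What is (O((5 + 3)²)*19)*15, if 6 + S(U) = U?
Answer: 0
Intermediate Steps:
S(U) = -6 + U
O(y) = 0 (O(y) = -6 + 6 = 0)
(O((5 + 3)²)*19)*15 = (0*19)*15 = 0*15 = 0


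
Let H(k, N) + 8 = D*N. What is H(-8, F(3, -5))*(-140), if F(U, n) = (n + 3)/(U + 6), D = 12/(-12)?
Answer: 9800/9 ≈ 1088.9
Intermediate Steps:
D = -1 (D = 12*(-1/12) = -1)
F(U, n) = (3 + n)/(6 + U)
H(k, N) = -8 - N
H(-8, F(3, -5))*(-140) = (-8 - (3 - 5)/(6 + 3))*(-140) = (-8 - (-2)/9)*(-140) = (-8 - 1*(-2/9))*(-140) = (-8 + 2/9)*(-140) = -70/9*(-140) = 9800/9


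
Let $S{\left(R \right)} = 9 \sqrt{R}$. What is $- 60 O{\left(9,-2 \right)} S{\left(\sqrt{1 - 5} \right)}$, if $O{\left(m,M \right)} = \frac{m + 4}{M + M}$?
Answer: $1755 + 1755 i \approx 1755.0 + 1755.0 i$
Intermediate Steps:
$O{\left(m,M \right)} = \frac{4 + m}{2 M}$
$- 60 O{\left(9,-2 \right)} S{\left(\sqrt{1 - 5} \right)} = - 60 \frac{4 + 9}{2 \left(-2\right)} 9 \sqrt{\sqrt{1 - 5}} = - 60 \cdot \frac{1}{2} \left(- \frac{1}{2}\right) 13 \cdot 9 \sqrt{\sqrt{-4}} = \left(-60\right) \left(- \frac{13}{4}\right) 9 \sqrt{2 i} = 195 \cdot 9 \left(1 + i\right) = 195 \left(9 + 9 i\right) = 1755 + 1755 i$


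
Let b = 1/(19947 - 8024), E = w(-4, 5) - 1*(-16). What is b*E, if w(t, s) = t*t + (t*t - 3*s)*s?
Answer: 37/11923 ≈ 0.0031032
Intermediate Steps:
w(t, s) = t² + s*(t² - 3*s) (w(t, s) = t² + (t² - 3*s)*s = t² + s*(t² - 3*s))
E = 37 (E = ((-4)² - 3*5² + 5*(-4)²) - 1*(-16) = (16 - 3*25 + 5*16) + 16 = (16 - 75 + 80) + 16 = 21 + 16 = 37)
b = 1/11923 ≈ 8.3872e-5
b*E = (1/11923)*37 = 37/11923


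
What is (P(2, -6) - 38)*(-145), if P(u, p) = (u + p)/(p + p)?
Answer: 16385/3 ≈ 5461.7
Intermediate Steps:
P(u, p) = (p + u)/(2*p) (P(u, p) = (p + u)/((2*p)) = (p + u)*(1/(2*p)) = (p + u)/(2*p))
(P(2, -6) - 38)*(-145) = ((½)*(-6 + 2)/(-6) - 38)*(-145) = ((½)*(-⅙)*(-4) - 38)*(-145) = (⅓ - 38)*(-145) = -113/3*(-145) = 16385/3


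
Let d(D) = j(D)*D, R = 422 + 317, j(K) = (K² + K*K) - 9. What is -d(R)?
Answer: -807160187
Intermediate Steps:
j(K) = -9 + 2*K² (j(K) = (K² + K²) - 9 = 2*K² - 9 = -9 + 2*K²)
R = 739
d(D) = D*(-9 + 2*D²) (d(D) = (-9 + 2*D²)*D = D*(-9 + 2*D²))
-d(R) = -739*(-9 + 2*739²) = -739*(-9 + 2*546121) = -739*(-9 + 1092242) = -739*1092233 = -1*807160187 = -807160187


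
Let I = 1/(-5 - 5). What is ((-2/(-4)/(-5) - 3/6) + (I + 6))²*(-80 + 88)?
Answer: 5618/25 ≈ 224.72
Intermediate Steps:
I = -⅒ (I = 1/(-10) = -⅒ ≈ -0.10000)
((-2/(-4)/(-5) - 3/6) + (I + 6))²*(-80 + 88) = ((-2/(-4)/(-5) - 3/6) + (-⅒ + 6))²*(-80 + 88) = ((-2*(-¼)*(-⅕) - 3*⅙) + 59/10)²*8 = (((½)*(-⅕) - ½) + 59/10)²*8 = ((-⅒ - ½) + 59/10)²*8 = (-⅗ + 59/10)²*8 = (53/10)²*8 = (2809/100)*8 = 5618/25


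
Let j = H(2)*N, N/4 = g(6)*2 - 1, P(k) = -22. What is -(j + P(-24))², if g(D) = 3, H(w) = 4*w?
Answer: -19044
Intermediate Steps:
N = 20 (N = 4*(3*2 - 1) = 4*(6 - 1) = 4*5 = 20)
j = 160 (j = (4*2)*20 = 8*20 = 160)
-(j + P(-24))² = -(160 - 22)² = -1*138² = -1*19044 = -19044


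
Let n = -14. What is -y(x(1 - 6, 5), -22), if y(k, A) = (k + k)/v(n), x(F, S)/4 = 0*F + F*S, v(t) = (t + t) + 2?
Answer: -100/13 ≈ -7.6923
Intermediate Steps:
v(t) = 2 + 2*t (v(t) = 2*t + 2 = 2 + 2*t)
x(F, S) = 4*F*S (x(F, S) = 4*(0*F + F*S) = 4*(0 + F*S) = 4*(F*S) = 4*F*S)
y(k, A) = -k/13 (y(k, A) = (k + k)/(2 + 2*(-14)) = (2*k)/(2 - 28) = (2*k)/(-26) = (2*k)*(-1/26) = -k/13)
-y(x(1 - 6, 5), -22) = -(-1)*4*(1 - 6)*5/13 = -(-1)*4*(-5)*5/13 = -(-1)*(-100)/13 = -1*100/13 = -100/13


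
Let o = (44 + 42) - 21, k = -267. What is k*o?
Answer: -17355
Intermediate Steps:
o = 65 (o = 86 - 21 = 65)
k*o = -267*65 = -17355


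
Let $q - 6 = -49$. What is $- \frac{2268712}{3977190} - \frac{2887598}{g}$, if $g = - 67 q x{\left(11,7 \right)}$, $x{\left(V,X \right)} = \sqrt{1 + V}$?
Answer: $- \frac{1134356}{1988595} - \frac{1443799 \sqrt{3}}{8643} \approx -289.91$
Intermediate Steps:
$q = -43$ ($q = 6 - 49 = -43$)
$g = 5762 \sqrt{3}$ ($g = \left(-67\right) \left(-43\right) \sqrt{1 + 11} = 2881 \sqrt{12} = 2881 \cdot 2 \sqrt{3} = 5762 \sqrt{3} \approx 9980.1$)
$- \frac{2268712}{3977190} - \frac{2887598}{g} = - \frac{2268712}{3977190} - \frac{2887598}{5762 \sqrt{3}} = \left(-2268712\right) \frac{1}{3977190} - 2887598 \frac{\sqrt{3}}{17286} = - \frac{1134356}{1988595} - \frac{1443799 \sqrt{3}}{8643}$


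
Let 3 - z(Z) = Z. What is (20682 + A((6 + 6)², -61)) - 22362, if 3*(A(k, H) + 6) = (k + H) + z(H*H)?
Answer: -8693/3 ≈ -2897.7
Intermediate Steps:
z(Z) = 3 - Z
A(k, H) = -5 - H²/3 + H/3 + k/3 (A(k, H) = -6 + ((k + H) + (3 - H*H))/3 = -6 + ((H + k) + (3 - H²))/3 = -6 + (3 + H + k - H²)/3 = -6 + (1 - H²/3 + H/3 + k/3) = -5 - H²/3 + H/3 + k/3)
(20682 + A((6 + 6)², -61)) - 22362 = (20682 + (-5 - ⅓*(-61)² + (⅓)*(-61) + (6 + 6)²/3)) - 22362 = (20682 + (-5 - ⅓*3721 - 61/3 + (⅓)*12²)) - 22362 = (20682 + (-5 - 3721/3 - 61/3 + (⅓)*144)) - 22362 = (20682 + (-5 - 3721/3 - 61/3 + 48)) - 22362 = (20682 - 3653/3) - 22362 = 58393/3 - 22362 = -8693/3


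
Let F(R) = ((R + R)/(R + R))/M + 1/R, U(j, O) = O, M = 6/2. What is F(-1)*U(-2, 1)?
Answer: -⅔ ≈ -0.66667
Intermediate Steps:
M = 3 (M = 6*(½) = 3)
F(R) = ⅓ + 1/R (F(R) = ((R + R)/(R + R))/3 + 1/R = ((2*R)/((2*R)))*(⅓) + 1/R = ((2*R)*(1/(2*R)))*(⅓) + 1/R = 1*(⅓) + 1/R = ⅓ + 1/R)
F(-1)*U(-2, 1) = ((⅓)*(3 - 1)/(-1))*1 = ((⅓)*(-1)*2)*1 = -⅔*1 = -⅔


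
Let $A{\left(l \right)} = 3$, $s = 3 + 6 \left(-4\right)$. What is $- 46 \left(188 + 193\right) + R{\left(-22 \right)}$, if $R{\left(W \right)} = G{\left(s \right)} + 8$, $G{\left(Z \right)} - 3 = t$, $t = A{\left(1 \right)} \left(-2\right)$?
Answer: $-17521$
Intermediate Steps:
$s = -21$ ($s = 3 - 24 = -21$)
$t = -6$ ($t = 3 \left(-2\right) = -6$)
$G{\left(Z \right)} = -3$ ($G{\left(Z \right)} = 3 - 6 = -3$)
$R{\left(W \right)} = 5$ ($R{\left(W \right)} = -3 + 8 = 5$)
$- 46 \left(188 + 193\right) + R{\left(-22 \right)} = - 46 \left(188 + 193\right) + 5 = \left(-46\right) 381 + 5 = -17526 + 5 = -17521$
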